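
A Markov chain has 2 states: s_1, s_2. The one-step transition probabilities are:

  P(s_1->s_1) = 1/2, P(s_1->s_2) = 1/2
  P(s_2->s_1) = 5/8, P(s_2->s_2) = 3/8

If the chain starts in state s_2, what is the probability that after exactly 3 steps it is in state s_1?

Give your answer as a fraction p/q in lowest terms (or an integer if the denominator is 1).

Answer: 285/512

Derivation:
Computing P^3 by repeated multiplication:
P^1 =
  s_1: [1/2, 1/2]
  s_2: [5/8, 3/8]
P^2 =
  s_1: [9/16, 7/16]
  s_2: [35/64, 29/64]
P^3 =
  s_1: [71/128, 57/128]
  s_2: [285/512, 227/512]

(P^3)[s_2 -> s_1] = 285/512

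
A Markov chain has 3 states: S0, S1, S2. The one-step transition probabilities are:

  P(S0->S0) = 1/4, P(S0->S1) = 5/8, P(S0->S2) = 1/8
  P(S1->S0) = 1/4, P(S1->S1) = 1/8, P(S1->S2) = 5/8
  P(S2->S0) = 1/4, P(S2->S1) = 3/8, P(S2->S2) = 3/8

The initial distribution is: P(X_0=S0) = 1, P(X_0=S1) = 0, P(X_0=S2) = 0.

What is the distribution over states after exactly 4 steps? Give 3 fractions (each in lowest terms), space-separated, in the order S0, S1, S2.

Propagating the distribution step by step (d_{t+1} = d_t * P):
d_0 = (S0=1, S1=0, S2=0)
  d_1[S0] = 1*1/4 + 0*1/4 + 0*1/4 = 1/4
  d_1[S1] = 1*5/8 + 0*1/8 + 0*3/8 = 5/8
  d_1[S2] = 1*1/8 + 0*5/8 + 0*3/8 = 1/8
d_1 = (S0=1/4, S1=5/8, S2=1/8)
  d_2[S0] = 1/4*1/4 + 5/8*1/4 + 1/8*1/4 = 1/4
  d_2[S1] = 1/4*5/8 + 5/8*1/8 + 1/8*3/8 = 9/32
  d_2[S2] = 1/4*1/8 + 5/8*5/8 + 1/8*3/8 = 15/32
d_2 = (S0=1/4, S1=9/32, S2=15/32)
  d_3[S0] = 1/4*1/4 + 9/32*1/4 + 15/32*1/4 = 1/4
  d_3[S1] = 1/4*5/8 + 9/32*1/8 + 15/32*3/8 = 47/128
  d_3[S2] = 1/4*1/8 + 9/32*5/8 + 15/32*3/8 = 49/128
d_3 = (S0=1/4, S1=47/128, S2=49/128)
  d_4[S0] = 1/4*1/4 + 47/128*1/4 + 49/128*1/4 = 1/4
  d_4[S1] = 1/4*5/8 + 47/128*1/8 + 49/128*3/8 = 177/512
  d_4[S2] = 1/4*1/8 + 47/128*5/8 + 49/128*3/8 = 207/512
d_4 = (S0=1/4, S1=177/512, S2=207/512)

Answer: 1/4 177/512 207/512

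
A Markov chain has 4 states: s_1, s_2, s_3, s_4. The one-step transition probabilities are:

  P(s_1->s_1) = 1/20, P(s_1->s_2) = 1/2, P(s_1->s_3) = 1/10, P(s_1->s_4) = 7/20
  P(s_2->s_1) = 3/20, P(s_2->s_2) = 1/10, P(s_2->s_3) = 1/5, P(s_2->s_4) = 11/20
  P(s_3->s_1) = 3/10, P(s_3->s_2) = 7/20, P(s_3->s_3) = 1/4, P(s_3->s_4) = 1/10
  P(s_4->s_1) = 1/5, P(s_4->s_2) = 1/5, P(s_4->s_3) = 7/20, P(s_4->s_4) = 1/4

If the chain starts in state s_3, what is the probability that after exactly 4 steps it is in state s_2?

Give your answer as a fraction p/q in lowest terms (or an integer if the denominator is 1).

Answer: 10647/40000

Derivation:
Computing P^4 by repeated multiplication:
P^1 =
  s_1: [1/20, 1/2, 1/10, 7/20]
  s_2: [3/20, 1/10, 1/5, 11/20]
  s_3: [3/10, 7/20, 1/4, 1/10]
  s_4: [1/5, 1/5, 7/20, 1/4]
P^2 =
  s_1: [71/400, 9/50, 101/400, 39/100]
  s_2: [77/400, 53/200, 111/400, 53/200]
  s_3: [13/80, 117/400, 79/400, 139/400]
  s_4: [39/200, 117/400, 47/200, 111/400]
P^3 =
  s_1: [1517/8000, 437/1600, 2027/8000, 2271/8000]
  s_2: [297/1600, 2183/8000, 15/64, 2457/8000]
  s_3: [723/4000, 1993/8000, 983/4000, 519/1600]
  s_4: [1437/8000, 529/2000, 1871/8000, 161/500]
P^4 =
  s_1: [14659/80000, 42813/160000, 18903/80000, 50063/160000]
  s_2: [3639/20000, 42169/160000, 9569/40000, 50443/160000]
  s_3: [29601/160000, 10647/40000, 38859/160000, 6119/20000]
  s_4: [5863/32000, 42003/160000, 1549/6400, 49957/160000]

(P^4)[s_3 -> s_2] = 10647/40000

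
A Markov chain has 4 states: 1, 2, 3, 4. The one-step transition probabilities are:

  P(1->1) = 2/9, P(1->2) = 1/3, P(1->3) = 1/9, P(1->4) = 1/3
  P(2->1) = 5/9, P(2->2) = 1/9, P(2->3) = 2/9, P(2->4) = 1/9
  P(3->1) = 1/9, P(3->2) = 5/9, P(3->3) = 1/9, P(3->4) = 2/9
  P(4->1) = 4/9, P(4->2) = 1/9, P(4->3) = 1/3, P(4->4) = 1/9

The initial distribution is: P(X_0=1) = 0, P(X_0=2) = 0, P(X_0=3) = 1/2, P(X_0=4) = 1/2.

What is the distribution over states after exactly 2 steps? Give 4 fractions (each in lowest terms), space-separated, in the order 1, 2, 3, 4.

Propagating the distribution step by step (d_{t+1} = d_t * P):
d_0 = (1=0, 2=0, 3=1/2, 4=1/2)
  d_1[1] = 0*2/9 + 0*5/9 + 1/2*1/9 + 1/2*4/9 = 5/18
  d_1[2] = 0*1/3 + 0*1/9 + 1/2*5/9 + 1/2*1/9 = 1/3
  d_1[3] = 0*1/9 + 0*2/9 + 1/2*1/9 + 1/2*1/3 = 2/9
  d_1[4] = 0*1/3 + 0*1/9 + 1/2*2/9 + 1/2*1/9 = 1/6
d_1 = (1=5/18, 2=1/3, 3=2/9, 4=1/6)
  d_2[1] = 5/18*2/9 + 1/3*5/9 + 2/9*1/9 + 1/6*4/9 = 28/81
  d_2[2] = 5/18*1/3 + 1/3*1/9 + 2/9*5/9 + 1/6*1/9 = 22/81
  d_2[3] = 5/18*1/9 + 1/3*2/9 + 2/9*1/9 + 1/6*1/3 = 5/27
  d_2[4] = 5/18*1/3 + 1/3*1/9 + 2/9*2/9 + 1/6*1/9 = 16/81
d_2 = (1=28/81, 2=22/81, 3=5/27, 4=16/81)

Answer: 28/81 22/81 5/27 16/81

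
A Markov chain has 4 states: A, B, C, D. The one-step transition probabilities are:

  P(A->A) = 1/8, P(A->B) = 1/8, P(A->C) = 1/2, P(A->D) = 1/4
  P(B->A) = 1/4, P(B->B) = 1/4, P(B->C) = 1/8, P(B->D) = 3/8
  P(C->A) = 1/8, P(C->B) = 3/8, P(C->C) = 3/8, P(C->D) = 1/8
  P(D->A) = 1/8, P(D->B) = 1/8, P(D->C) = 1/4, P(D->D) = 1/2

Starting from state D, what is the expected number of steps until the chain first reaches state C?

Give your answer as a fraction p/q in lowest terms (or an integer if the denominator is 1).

Answer: 56/15

Derivation:
Let h_i = expected steps to first reach C from state i.
Boundary: h_C = 0.
First-step equations for the other states:
  h_A = 1 + 1/8*h_A + 1/8*h_B + 1/2*h_C + 1/4*h_D
  h_B = 1 + 1/4*h_A + 1/4*h_B + 1/8*h_C + 3/8*h_D
  h_D = 1 + 1/8*h_A + 1/8*h_B + 1/4*h_C + 1/2*h_D

Substituting h_C = 0 and rearranging gives the linear system (I - Q) h = 1:
  [7/8, -1/8, -1/4] . (h_A, h_B, h_D) = 1
  [-1/4, 3/4, -3/8] . (h_A, h_B, h_D) = 1
  [-1/8, -1/8, 1/2] . (h_A, h_B, h_D) = 1

Solving yields:
  h_A = 14/5
  h_B = 62/15
  h_D = 56/15

Starting state is D, so the expected hitting time is h_D = 56/15.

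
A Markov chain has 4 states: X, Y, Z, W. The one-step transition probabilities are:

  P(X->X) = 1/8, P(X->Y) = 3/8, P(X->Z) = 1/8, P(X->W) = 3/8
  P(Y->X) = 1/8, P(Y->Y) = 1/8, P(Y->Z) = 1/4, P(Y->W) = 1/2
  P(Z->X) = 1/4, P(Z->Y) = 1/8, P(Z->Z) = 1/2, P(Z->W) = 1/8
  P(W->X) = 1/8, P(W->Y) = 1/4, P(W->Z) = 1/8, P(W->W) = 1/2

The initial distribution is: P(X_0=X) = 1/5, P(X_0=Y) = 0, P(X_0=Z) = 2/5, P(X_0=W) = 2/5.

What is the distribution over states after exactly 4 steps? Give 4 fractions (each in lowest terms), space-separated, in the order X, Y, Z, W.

Propagating the distribution step by step (d_{t+1} = d_t * P):
d_0 = (X=1/5, Y=0, Z=2/5, W=2/5)
  d_1[X] = 1/5*1/8 + 0*1/8 + 2/5*1/4 + 2/5*1/8 = 7/40
  d_1[Y] = 1/5*3/8 + 0*1/8 + 2/5*1/8 + 2/5*1/4 = 9/40
  d_1[Z] = 1/5*1/8 + 0*1/4 + 2/5*1/2 + 2/5*1/8 = 11/40
  d_1[W] = 1/5*3/8 + 0*1/2 + 2/5*1/8 + 2/5*1/2 = 13/40
d_1 = (X=7/40, Y=9/40, Z=11/40, W=13/40)
  d_2[X] = 7/40*1/8 + 9/40*1/8 + 11/40*1/4 + 13/40*1/8 = 51/320
  d_2[Y] = 7/40*3/8 + 9/40*1/8 + 11/40*1/8 + 13/40*1/4 = 67/320
  d_2[Z] = 7/40*1/8 + 9/40*1/4 + 11/40*1/2 + 13/40*1/8 = 41/160
  d_2[W] = 7/40*3/8 + 9/40*1/2 + 11/40*1/8 + 13/40*1/2 = 3/8
d_2 = (X=51/320, Y=67/320, Z=41/160, W=3/8)
  d_3[X] = 51/320*1/8 + 67/320*1/8 + 41/160*1/4 + 3/8*1/8 = 201/1280
  d_3[Y] = 51/320*3/8 + 67/320*1/8 + 41/160*1/8 + 3/8*1/4 = 271/1280
  d_3[Z] = 51/320*1/8 + 67/320*1/4 + 41/160*1/2 + 3/8*1/8 = 633/2560
  d_3[W] = 51/320*3/8 + 67/320*1/2 + 41/160*1/8 + 3/8*1/2 = 983/2560
d_3 = (X=201/1280, Y=271/1280, Z=633/2560, W=983/2560)
  d_4[X] = 201/1280*1/8 + 271/1280*1/8 + 633/2560*1/4 + 983/2560*1/8 = 3193/20480
  d_4[Y] = 201/1280*3/8 + 271/1280*1/8 + 633/2560*1/8 + 983/2560*1/4 = 4347/20480
  d_4[Z] = 201/1280*1/8 + 271/1280*1/4 + 633/2560*1/2 + 983/2560*1/8 = 5001/20480
  d_4[W] = 201/1280*3/8 + 271/1280*1/2 + 633/2560*1/8 + 983/2560*1/2 = 7939/20480
d_4 = (X=3193/20480, Y=4347/20480, Z=5001/20480, W=7939/20480)

Answer: 3193/20480 4347/20480 5001/20480 7939/20480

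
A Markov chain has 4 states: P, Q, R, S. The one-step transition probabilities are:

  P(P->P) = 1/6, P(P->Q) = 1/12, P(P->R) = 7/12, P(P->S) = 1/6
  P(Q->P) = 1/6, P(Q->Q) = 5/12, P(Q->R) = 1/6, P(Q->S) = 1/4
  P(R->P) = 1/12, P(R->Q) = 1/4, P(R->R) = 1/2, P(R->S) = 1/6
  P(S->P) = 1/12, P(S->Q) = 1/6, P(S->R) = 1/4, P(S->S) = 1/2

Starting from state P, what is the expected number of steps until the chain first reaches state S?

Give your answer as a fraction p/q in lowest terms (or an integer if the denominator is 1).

Answer: 456/85

Derivation:
Let h_i = expected steps to first reach S from state i.
Boundary: h_S = 0.
First-step equations for the other states:
  h_P = 1 + 1/6*h_P + 1/12*h_Q + 7/12*h_R + 1/6*h_S
  h_Q = 1 + 1/6*h_P + 5/12*h_Q + 1/6*h_R + 1/4*h_S
  h_R = 1 + 1/12*h_P + 1/4*h_Q + 1/2*h_R + 1/6*h_S

Substituting h_S = 0 and rearranging gives the linear system (I - Q) h = 1:
  [5/6, -1/12, -7/12] . (h_P, h_Q, h_R) = 1
  [-1/6, 7/12, -1/6] . (h_P, h_Q, h_R) = 1
  [-1/12, -1/4, 1/2] . (h_P, h_Q, h_R) = 1

Solving yields:
  h_P = 456/85
  h_Q = 404/85
  h_R = 448/85

Starting state is P, so the expected hitting time is h_P = 456/85.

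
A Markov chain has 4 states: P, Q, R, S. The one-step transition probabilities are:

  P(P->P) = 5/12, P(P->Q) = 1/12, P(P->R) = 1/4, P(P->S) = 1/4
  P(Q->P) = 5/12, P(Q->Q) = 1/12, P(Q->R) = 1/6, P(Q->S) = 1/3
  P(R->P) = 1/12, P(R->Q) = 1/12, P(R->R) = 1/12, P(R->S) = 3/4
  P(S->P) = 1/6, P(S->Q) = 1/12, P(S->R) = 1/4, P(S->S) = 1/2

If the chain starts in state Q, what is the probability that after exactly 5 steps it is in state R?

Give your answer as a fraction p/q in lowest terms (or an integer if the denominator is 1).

Answer: 6479/31104

Derivation:
Computing P^5 by repeated multiplication:
P^1 =
  P: [5/12, 1/12, 1/4, 1/4]
  Q: [5/12, 1/12, 1/6, 1/3]
  R: [1/12, 1/12, 1/12, 3/4]
  S: [1/6, 1/12, 1/4, 1/2]
P^2 =
  P: [13/48, 1/12, 29/144, 4/9]
  Q: [5/18, 1/12, 31/144, 61/144]
  R: [29/144, 1/12, 11/48, 35/72]
  S: [5/24, 1/12, 29/144, 73/144]
P^3 =
  P: [103/432, 1/12, 181/864, 15/32]
  Q: [413/1728, 1/12, 179/864, 271/576]
  R: [7/32, 1/12, 59/288, 71/144]
  S: [385/1728, 1/12, 181/864, 31/64]
P^4 =
  P: [2381/10368, 1/12, 1079/5184, 1655/3456]
  Q: [4769/20736, 1/12, 1081/5184, 3305/6912]
  R: [389/1728, 1/12, 361/1728, 139/288]
  S: [4681/20736, 1/12, 1079/5184, 3337/6912]
P^5 =
  P: [28313/124416, 1/12, 6481/31104, 19937/41472]
  Q: [56639/248832, 1/12, 6479/31104, 39875/82944]
  R: [2347/10368, 1/12, 2159/10368, 833/1728]
  S: [56383/248832, 1/12, 6481/31104, 39955/82944]

(P^5)[Q -> R] = 6479/31104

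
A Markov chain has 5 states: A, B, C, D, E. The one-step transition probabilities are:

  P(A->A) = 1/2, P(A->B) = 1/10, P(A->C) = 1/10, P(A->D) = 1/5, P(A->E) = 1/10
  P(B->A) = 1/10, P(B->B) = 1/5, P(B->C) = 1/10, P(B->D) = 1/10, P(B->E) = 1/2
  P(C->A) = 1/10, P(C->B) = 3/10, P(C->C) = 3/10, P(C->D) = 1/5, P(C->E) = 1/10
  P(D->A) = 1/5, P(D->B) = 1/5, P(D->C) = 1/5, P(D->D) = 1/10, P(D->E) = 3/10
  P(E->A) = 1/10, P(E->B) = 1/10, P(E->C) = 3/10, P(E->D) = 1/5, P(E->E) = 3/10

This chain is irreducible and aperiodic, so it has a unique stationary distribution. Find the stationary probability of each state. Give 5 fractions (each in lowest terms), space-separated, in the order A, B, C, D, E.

Answer: 607/3124 25/142 327/1562 259/1562 795/3124

Derivation:
The stationary distribution satisfies pi = pi * P, i.e.:
  pi_A = 1/2*pi_A + 1/10*pi_B + 1/10*pi_C + 1/5*pi_D + 1/10*pi_E
  pi_B = 1/10*pi_A + 1/5*pi_B + 3/10*pi_C + 1/5*pi_D + 1/10*pi_E
  pi_C = 1/10*pi_A + 1/10*pi_B + 3/10*pi_C + 1/5*pi_D + 3/10*pi_E
  pi_D = 1/5*pi_A + 1/10*pi_B + 1/5*pi_C + 1/10*pi_D + 1/5*pi_E
  pi_E = 1/10*pi_A + 1/2*pi_B + 1/10*pi_C + 3/10*pi_D + 3/10*pi_E
with normalization: pi_A + pi_B + pi_C + pi_D + pi_E = 1.

Using the first 4 balance equations plus normalization, the linear system A*pi = b is:
  [-1/2, 1/10, 1/10, 1/5, 1/10] . pi = 0
  [1/10, -4/5, 3/10, 1/5, 1/10] . pi = 0
  [1/10, 1/10, -7/10, 1/5, 3/10] . pi = 0
  [1/5, 1/10, 1/5, -9/10, 1/5] . pi = 0
  [1, 1, 1, 1, 1] . pi = 1

Solving yields:
  pi_A = 607/3124
  pi_B = 25/142
  pi_C = 327/1562
  pi_D = 259/1562
  pi_E = 795/3124

Verification (pi * P):
  607/3124*1/2 + 25/142*1/10 + 327/1562*1/10 + 259/1562*1/5 + 795/3124*1/10 = 607/3124 = pi_A  (ok)
  607/3124*1/10 + 25/142*1/5 + 327/1562*3/10 + 259/1562*1/5 + 795/3124*1/10 = 25/142 = pi_B  (ok)
  607/3124*1/10 + 25/142*1/10 + 327/1562*3/10 + 259/1562*1/5 + 795/3124*3/10 = 327/1562 = pi_C  (ok)
  607/3124*1/5 + 25/142*1/10 + 327/1562*1/5 + 259/1562*1/10 + 795/3124*1/5 = 259/1562 = pi_D  (ok)
  607/3124*1/10 + 25/142*1/2 + 327/1562*1/10 + 259/1562*3/10 + 795/3124*3/10 = 795/3124 = pi_E  (ok)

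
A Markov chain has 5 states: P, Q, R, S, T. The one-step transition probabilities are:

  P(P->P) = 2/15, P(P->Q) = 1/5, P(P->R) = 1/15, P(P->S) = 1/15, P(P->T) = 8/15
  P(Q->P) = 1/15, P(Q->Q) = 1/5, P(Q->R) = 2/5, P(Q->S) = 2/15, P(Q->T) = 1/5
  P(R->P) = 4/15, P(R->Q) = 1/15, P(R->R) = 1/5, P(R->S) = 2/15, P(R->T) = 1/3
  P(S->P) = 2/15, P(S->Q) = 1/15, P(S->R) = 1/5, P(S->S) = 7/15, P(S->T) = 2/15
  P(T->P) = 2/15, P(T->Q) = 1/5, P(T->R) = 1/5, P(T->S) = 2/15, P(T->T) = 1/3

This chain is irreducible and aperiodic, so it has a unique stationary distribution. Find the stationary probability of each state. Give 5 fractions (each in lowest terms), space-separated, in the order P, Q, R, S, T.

The stationary distribution satisfies pi = pi * P, i.e.:
  pi_P = 2/15*pi_P + 1/15*pi_Q + 4/15*pi_R + 2/15*pi_S + 2/15*pi_T
  pi_Q = 1/5*pi_P + 1/5*pi_Q + 1/15*pi_R + 1/15*pi_S + 1/5*pi_T
  pi_R = 1/15*pi_P + 2/5*pi_Q + 1/5*pi_R + 1/5*pi_S + 1/5*pi_T
  pi_S = 1/15*pi_P + 2/15*pi_Q + 2/15*pi_R + 7/15*pi_S + 2/15*pi_T
  pi_T = 8/15*pi_P + 1/5*pi_Q + 1/3*pi_R + 2/15*pi_S + 1/3*pi_T
with normalization: pi_P + pi_Q + pi_R + pi_S + pi_T = 1.

Using the first 4 balance equations plus normalization, the linear system A*pi = b is:
  [-13/15, 1/15, 4/15, 2/15, 2/15] . pi = 0
  [1/5, -4/5, 1/15, 1/15, 1/5] . pi = 0
  [1/15, 2/5, -4/5, 1/5, 1/5] . pi = 0
  [1/15, 2/15, 2/15, -8/15, 2/15] . pi = 0
  [1, 1, 1, 1, 1] . pi = 1

Solving yields:
  pi_P = 2673/17654
  pi_Q = 2603/17654
  pi_R = 3695/17654
  pi_S = 6527/35308
  pi_T = 10839/35308

Verification (pi * P):
  2673/17654*2/15 + 2603/17654*1/15 + 3695/17654*4/15 + 6527/35308*2/15 + 10839/35308*2/15 = 2673/17654 = pi_P  (ok)
  2673/17654*1/5 + 2603/17654*1/5 + 3695/17654*1/15 + 6527/35308*1/15 + 10839/35308*1/5 = 2603/17654 = pi_Q  (ok)
  2673/17654*1/15 + 2603/17654*2/5 + 3695/17654*1/5 + 6527/35308*1/5 + 10839/35308*1/5 = 3695/17654 = pi_R  (ok)
  2673/17654*1/15 + 2603/17654*2/15 + 3695/17654*2/15 + 6527/35308*7/15 + 10839/35308*2/15 = 6527/35308 = pi_S  (ok)
  2673/17654*8/15 + 2603/17654*1/5 + 3695/17654*1/3 + 6527/35308*2/15 + 10839/35308*1/3 = 10839/35308 = pi_T  (ok)

Answer: 2673/17654 2603/17654 3695/17654 6527/35308 10839/35308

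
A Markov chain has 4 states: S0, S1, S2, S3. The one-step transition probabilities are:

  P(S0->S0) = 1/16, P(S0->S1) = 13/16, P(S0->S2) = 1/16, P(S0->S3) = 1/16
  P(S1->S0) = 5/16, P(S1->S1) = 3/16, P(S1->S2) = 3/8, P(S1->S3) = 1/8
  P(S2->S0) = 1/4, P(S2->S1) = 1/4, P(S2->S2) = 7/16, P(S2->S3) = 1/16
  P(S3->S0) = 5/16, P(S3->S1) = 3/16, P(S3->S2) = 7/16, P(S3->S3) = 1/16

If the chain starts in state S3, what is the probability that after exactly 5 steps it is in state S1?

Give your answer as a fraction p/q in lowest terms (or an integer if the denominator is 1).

Answer: 369519/1048576

Derivation:
Computing P^5 by repeated multiplication:
P^1 =
  S0: [1/16, 13/16, 1/16, 1/16]
  S1: [5/16, 3/16, 3/8, 1/8]
  S2: [1/4, 1/4, 7/16, 1/16]
  S3: [5/16, 3/16, 7/16, 1/16]
P^2 =
  S0: [75/256, 59/256, 93/256, 29/256]
  S1: [27/128, 13/32, 79/256, 19/256]
  S2: [57/256, 95/256, 21/64, 5/64]
  S3: [53/256, 105/256, 79/256, 19/256]
P^3 =
  S0: [887/4096, 1611/4096, 1283/4096, 315/4096]
  S1: [985/4096, 1387/4096, 341/1024, 45/512]
  S2: [121/512, 711/2048, 1355/4096, 351/4096]
  S3: [989/4096, 1377/4096, 1369/4096, 361/4096]
P^4 =
  S0: [15649/65536, 22441/65536, 21739/65536, 5707/65536]
  S1: [1897/8192, 11751/32768, 21375/65536, 5483/65536]
  S2: [15253/65536, 23323/65536, 10721/32768, 2759/32768]
  S3: [15155/65536, 23547/65536, 21361/65536, 5473/65536]
P^5 =
  S0: [243345/1048576, 374837/1048576, 342417/1048576, 87977/1048576]
  S1: [245601/1048576, 369743/1048576, 172097/524288, 44519/524288]
  S2: [122613/524288, 92645/262144, 343911/1048576, 88859/1048576]
  S3: [245699/1048576, 369519/1048576, 344275/1048576, 89083/1048576]

(P^5)[S3 -> S1] = 369519/1048576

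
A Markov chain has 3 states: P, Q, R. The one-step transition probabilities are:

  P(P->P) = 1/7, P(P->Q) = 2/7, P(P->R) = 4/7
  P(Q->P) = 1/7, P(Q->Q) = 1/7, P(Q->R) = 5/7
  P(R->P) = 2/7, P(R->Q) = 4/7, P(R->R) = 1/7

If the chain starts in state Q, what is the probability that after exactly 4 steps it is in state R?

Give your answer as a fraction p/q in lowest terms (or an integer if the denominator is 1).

Computing P^4 by repeated multiplication:
P^1 =
  P: [1/7, 2/7, 4/7]
  Q: [1/7, 1/7, 5/7]
  R: [2/7, 4/7, 1/7]
P^2 =
  P: [11/49, 20/49, 18/49]
  Q: [12/49, 23/49, 2/7]
  R: [8/49, 12/49, 29/49]
P^3 =
  P: [67/343, 114/343, 162/343]
  Q: [9/49, 103/343, 177/343]
  R: [78/343, 144/343, 121/343]
P^4 =
  P: [505/2401, 128/343, 1000/2401]
  Q: [520/2401, 937/2401, 944/2401]
  R: [464/2401, 16/49, 1153/2401]

(P^4)[Q -> R] = 944/2401

Answer: 944/2401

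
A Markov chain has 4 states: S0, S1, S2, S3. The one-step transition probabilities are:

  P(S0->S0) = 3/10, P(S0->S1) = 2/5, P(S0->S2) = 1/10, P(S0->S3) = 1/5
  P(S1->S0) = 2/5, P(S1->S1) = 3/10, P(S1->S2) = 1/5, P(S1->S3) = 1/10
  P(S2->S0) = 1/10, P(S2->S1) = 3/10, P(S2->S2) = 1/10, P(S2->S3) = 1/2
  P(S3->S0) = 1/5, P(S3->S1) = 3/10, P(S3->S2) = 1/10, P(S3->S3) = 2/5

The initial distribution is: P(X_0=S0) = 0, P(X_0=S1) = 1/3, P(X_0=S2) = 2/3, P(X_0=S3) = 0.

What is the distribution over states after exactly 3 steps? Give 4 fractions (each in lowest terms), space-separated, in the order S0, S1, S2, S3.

Propagating the distribution step by step (d_{t+1} = d_t * P):
d_0 = (S0=0, S1=1/3, S2=2/3, S3=0)
  d_1[S0] = 0*3/10 + 1/3*2/5 + 2/3*1/10 + 0*1/5 = 1/5
  d_1[S1] = 0*2/5 + 1/3*3/10 + 2/3*3/10 + 0*3/10 = 3/10
  d_1[S2] = 0*1/10 + 1/3*1/5 + 2/3*1/10 + 0*1/10 = 2/15
  d_1[S3] = 0*1/5 + 1/3*1/10 + 2/3*1/2 + 0*2/5 = 11/30
d_1 = (S0=1/5, S1=3/10, S2=2/15, S3=11/30)
  d_2[S0] = 1/5*3/10 + 3/10*2/5 + 2/15*1/10 + 11/30*1/5 = 4/15
  d_2[S1] = 1/5*2/5 + 3/10*3/10 + 2/15*3/10 + 11/30*3/10 = 8/25
  d_2[S2] = 1/5*1/10 + 3/10*1/5 + 2/15*1/10 + 11/30*1/10 = 13/100
  d_2[S3] = 1/5*1/5 + 3/10*1/10 + 2/15*1/2 + 11/30*2/5 = 17/60
d_2 = (S0=4/15, S1=8/25, S2=13/100, S3=17/60)
  d_3[S0] = 4/15*3/10 + 8/25*2/5 + 13/100*1/10 + 17/60*1/5 = 833/3000
  d_3[S1] = 4/15*2/5 + 8/25*3/10 + 13/100*3/10 + 17/60*3/10 = 49/150
  d_3[S2] = 4/15*1/10 + 8/25*1/5 + 13/100*1/10 + 17/60*1/10 = 33/250
  d_3[S3] = 4/15*1/5 + 8/25*1/10 + 13/100*1/2 + 17/60*2/5 = 791/3000
d_3 = (S0=833/3000, S1=49/150, S2=33/250, S3=791/3000)

Answer: 833/3000 49/150 33/250 791/3000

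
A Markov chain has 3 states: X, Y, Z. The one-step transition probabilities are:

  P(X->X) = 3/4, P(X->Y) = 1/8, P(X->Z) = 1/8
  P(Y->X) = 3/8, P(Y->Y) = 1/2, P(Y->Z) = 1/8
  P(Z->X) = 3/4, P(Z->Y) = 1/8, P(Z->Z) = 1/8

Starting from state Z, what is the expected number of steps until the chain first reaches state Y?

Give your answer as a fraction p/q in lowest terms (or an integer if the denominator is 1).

Answer: 8

Derivation:
Let h_i = expected steps to first reach Y from state i.
Boundary: h_Y = 0.
First-step equations for the other states:
  h_X = 1 + 3/4*h_X + 1/8*h_Y + 1/8*h_Z
  h_Z = 1 + 3/4*h_X + 1/8*h_Y + 1/8*h_Z

Substituting h_Y = 0 and rearranging gives the linear system (I - Q) h = 1:
  [1/4, -1/8] . (h_X, h_Z) = 1
  [-3/4, 7/8] . (h_X, h_Z) = 1

Solving yields:
  h_X = 8
  h_Z = 8

Starting state is Z, so the expected hitting time is h_Z = 8.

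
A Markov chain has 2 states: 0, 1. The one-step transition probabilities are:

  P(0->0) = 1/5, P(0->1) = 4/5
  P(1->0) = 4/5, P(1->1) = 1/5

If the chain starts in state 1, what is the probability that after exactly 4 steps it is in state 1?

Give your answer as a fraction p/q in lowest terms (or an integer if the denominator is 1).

Computing P^4 by repeated multiplication:
P^1 =
  0: [1/5, 4/5]
  1: [4/5, 1/5]
P^2 =
  0: [17/25, 8/25]
  1: [8/25, 17/25]
P^3 =
  0: [49/125, 76/125]
  1: [76/125, 49/125]
P^4 =
  0: [353/625, 272/625]
  1: [272/625, 353/625]

(P^4)[1 -> 1] = 353/625

Answer: 353/625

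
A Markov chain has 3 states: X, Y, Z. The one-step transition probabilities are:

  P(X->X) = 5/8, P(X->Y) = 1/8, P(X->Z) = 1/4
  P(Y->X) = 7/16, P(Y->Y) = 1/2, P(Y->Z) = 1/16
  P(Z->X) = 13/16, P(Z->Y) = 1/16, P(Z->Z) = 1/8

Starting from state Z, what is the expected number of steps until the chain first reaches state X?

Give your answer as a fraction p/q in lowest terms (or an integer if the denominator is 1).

Answer: 48/37

Derivation:
Let h_i = expected steps to first reach X from state i.
Boundary: h_X = 0.
First-step equations for the other states:
  h_Y = 1 + 7/16*h_X + 1/2*h_Y + 1/16*h_Z
  h_Z = 1 + 13/16*h_X + 1/16*h_Y + 1/8*h_Z

Substituting h_X = 0 and rearranging gives the linear system (I - Q) h = 1:
  [1/2, -1/16] . (h_Y, h_Z) = 1
  [-1/16, 7/8] . (h_Y, h_Z) = 1

Solving yields:
  h_Y = 80/37
  h_Z = 48/37

Starting state is Z, so the expected hitting time is h_Z = 48/37.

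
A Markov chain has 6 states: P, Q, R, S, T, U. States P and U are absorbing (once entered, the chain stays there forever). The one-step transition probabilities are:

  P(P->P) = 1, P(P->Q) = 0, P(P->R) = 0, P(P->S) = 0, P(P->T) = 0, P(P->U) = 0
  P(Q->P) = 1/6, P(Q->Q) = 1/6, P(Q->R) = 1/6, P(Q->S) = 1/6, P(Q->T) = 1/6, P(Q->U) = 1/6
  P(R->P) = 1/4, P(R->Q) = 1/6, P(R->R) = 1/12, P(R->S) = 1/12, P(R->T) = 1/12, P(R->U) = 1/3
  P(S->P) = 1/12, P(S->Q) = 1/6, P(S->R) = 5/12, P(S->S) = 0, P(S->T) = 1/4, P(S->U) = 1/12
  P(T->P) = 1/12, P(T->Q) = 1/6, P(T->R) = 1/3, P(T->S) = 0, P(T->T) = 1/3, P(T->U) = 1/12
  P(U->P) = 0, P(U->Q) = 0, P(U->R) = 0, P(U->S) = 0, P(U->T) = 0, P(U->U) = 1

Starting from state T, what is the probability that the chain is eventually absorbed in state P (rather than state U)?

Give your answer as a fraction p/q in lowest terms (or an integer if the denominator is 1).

Let a_i = P(absorbed in P | start in state i).
Boundary conditions: a_P = 1, a_U = 0.
For each transient state i, a_i = sum_j P(i->j) * a_j:
  a_Q = 1/6*a_P + 1/6*a_Q + 1/6*a_R + 1/6*a_S + 1/6*a_T + 1/6*a_U
  a_R = 1/4*a_P + 1/6*a_Q + 1/12*a_R + 1/12*a_S + 1/12*a_T + 1/3*a_U
  a_S = 1/12*a_P + 1/6*a_Q + 5/12*a_R + 0*a_S + 1/4*a_T + 1/12*a_U
  a_T = 1/12*a_P + 1/6*a_Q + 1/3*a_R + 0*a_S + 1/3*a_T + 1/12*a_U

Substituting a_P = 1 and a_U = 0, rearrange to (I - Q) a = r where r[i] = P(i -> P):
  [5/6, -1/6, -1/6, -1/6] . (a_Q, a_R, a_S, a_T) = 1/6
  [-1/6, 11/12, -1/12, -1/12] . (a_Q, a_R, a_S, a_T) = 1/4
  [-1/6, -5/12, 1, -1/4] . (a_Q, a_R, a_S, a_T) = 1/12
  [-1/6, -1/3, 0, 2/3] . (a_Q, a_R, a_S, a_T) = 1/12

Solving yields:
  a_Q = 65/137
  a_R = 243/548
  a_S = 127/274
  a_T = 255/548

Starting state is T, so the absorption probability is a_T = 255/548.

Answer: 255/548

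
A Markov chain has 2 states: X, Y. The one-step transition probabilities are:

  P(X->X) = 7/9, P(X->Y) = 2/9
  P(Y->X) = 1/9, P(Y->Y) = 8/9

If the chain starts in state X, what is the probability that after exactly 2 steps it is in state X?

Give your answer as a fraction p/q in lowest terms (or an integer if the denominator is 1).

Answer: 17/27

Derivation:
Computing P^2 by repeated multiplication:
P^1 =
  X: [7/9, 2/9]
  Y: [1/9, 8/9]
P^2 =
  X: [17/27, 10/27]
  Y: [5/27, 22/27]

(P^2)[X -> X] = 17/27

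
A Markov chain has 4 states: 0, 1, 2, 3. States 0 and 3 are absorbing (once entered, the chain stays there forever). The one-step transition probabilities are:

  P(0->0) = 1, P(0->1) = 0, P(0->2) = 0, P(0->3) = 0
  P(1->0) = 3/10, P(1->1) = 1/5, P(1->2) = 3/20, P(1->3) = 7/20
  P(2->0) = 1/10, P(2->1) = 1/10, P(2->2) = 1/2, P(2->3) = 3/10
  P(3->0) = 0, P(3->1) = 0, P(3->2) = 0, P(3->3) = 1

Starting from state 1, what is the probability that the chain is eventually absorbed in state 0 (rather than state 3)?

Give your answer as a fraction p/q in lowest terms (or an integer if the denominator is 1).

Let a_i = P(absorbed in 0 | start in state i).
Boundary conditions: a_0 = 1, a_3 = 0.
For each transient state i, a_i = sum_j P(i->j) * a_j:
  a_1 = 3/10*a_0 + 1/5*a_1 + 3/20*a_2 + 7/20*a_3
  a_2 = 1/10*a_0 + 1/10*a_1 + 1/2*a_2 + 3/10*a_3

Substituting a_0 = 1 and a_3 = 0, rearrange to (I - Q) a = r where r[i] = P(i -> 0):
  [4/5, -3/20] . (a_1, a_2) = 3/10
  [-1/10, 1/2] . (a_1, a_2) = 1/10

Solving yields:
  a_1 = 3/7
  a_2 = 2/7

Starting state is 1, so the absorption probability is a_1 = 3/7.

Answer: 3/7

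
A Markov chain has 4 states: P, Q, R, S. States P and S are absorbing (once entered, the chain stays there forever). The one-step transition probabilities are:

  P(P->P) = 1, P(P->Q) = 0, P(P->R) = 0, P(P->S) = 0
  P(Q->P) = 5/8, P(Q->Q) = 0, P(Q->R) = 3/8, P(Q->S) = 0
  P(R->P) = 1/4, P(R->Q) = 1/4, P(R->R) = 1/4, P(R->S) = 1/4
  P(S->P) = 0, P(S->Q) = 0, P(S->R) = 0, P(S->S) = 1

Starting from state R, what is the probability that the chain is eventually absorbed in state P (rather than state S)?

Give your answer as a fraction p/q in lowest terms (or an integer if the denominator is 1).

Answer: 13/21

Derivation:
Let a_i = P(absorbed in P | start in state i).
Boundary conditions: a_P = 1, a_S = 0.
For each transient state i, a_i = sum_j P(i->j) * a_j:
  a_Q = 5/8*a_P + 0*a_Q + 3/8*a_R + 0*a_S
  a_R = 1/4*a_P + 1/4*a_Q + 1/4*a_R + 1/4*a_S

Substituting a_P = 1 and a_S = 0, rearrange to (I - Q) a = r where r[i] = P(i -> P):
  [1, -3/8] . (a_Q, a_R) = 5/8
  [-1/4, 3/4] . (a_Q, a_R) = 1/4

Solving yields:
  a_Q = 6/7
  a_R = 13/21

Starting state is R, so the absorption probability is a_R = 13/21.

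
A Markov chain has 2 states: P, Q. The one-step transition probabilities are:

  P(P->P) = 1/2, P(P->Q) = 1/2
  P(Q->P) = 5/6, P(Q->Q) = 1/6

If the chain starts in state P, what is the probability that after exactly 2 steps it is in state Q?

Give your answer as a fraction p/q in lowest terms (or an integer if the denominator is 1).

Computing P^2 by repeated multiplication:
P^1 =
  P: [1/2, 1/2]
  Q: [5/6, 1/6]
P^2 =
  P: [2/3, 1/3]
  Q: [5/9, 4/9]

(P^2)[P -> Q] = 1/3

Answer: 1/3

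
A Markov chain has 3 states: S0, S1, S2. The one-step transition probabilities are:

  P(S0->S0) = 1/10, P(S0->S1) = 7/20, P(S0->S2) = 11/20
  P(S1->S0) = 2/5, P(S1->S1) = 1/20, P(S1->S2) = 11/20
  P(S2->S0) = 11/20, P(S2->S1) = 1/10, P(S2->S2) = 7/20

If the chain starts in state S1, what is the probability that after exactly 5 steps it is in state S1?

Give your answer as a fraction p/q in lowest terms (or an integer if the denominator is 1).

Answer: 72607/400000

Derivation:
Computing P^5 by repeated multiplication:
P^1 =
  S0: [1/10, 7/20, 11/20]
  S1: [2/5, 1/20, 11/20]
  S2: [11/20, 1/10, 7/20]
P^2 =
  S0: [181/400, 43/400, 11/25]
  S1: [29/80, 79/400, 11/25]
  S2: [23/80, 93/400, 12/25]
P^3 =
  S0: [1321/4000, 831/4000, 231/500]
  S1: [1429/4000, 723/4000, 231/500]
  S2: [1543/4000, 641/4000, 227/500]
P^4 =
  S0: [14809/40000, 6887/40000, 286/625]
  S1: [2897/8000, 7211/40000, 286/625]
  S2: [2819/8000, 7537/40000, 287/625]
P^5 =
  S0: [143029/400000, 73579/400000, 5731/12500]
  S1: [144001/400000, 72607/400000, 5731/12500]
  S2: [145267/400000, 71469/400000, 5727/12500]

(P^5)[S1 -> S1] = 72607/400000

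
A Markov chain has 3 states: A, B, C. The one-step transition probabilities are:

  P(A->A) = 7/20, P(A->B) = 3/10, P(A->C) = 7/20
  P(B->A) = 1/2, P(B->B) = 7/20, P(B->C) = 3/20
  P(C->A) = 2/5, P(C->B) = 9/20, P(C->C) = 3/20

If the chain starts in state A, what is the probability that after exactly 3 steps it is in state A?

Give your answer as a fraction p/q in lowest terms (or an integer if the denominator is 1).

Answer: 3329/8000

Derivation:
Computing P^3 by repeated multiplication:
P^1 =
  A: [7/20, 3/10, 7/20]
  B: [1/2, 7/20, 3/20]
  C: [2/5, 9/20, 3/20]
P^2 =
  A: [33/80, 147/400, 11/50]
  B: [41/100, 17/50, 1/4]
  C: [17/40, 69/200, 23/100]
P^3 =
  A: [3329/8000, 2811/8000, 93/400]
  B: [827/2000, 709/2000, 29/125]
  C: [1653/4000, 1407/4000, 47/200]

(P^3)[A -> A] = 3329/8000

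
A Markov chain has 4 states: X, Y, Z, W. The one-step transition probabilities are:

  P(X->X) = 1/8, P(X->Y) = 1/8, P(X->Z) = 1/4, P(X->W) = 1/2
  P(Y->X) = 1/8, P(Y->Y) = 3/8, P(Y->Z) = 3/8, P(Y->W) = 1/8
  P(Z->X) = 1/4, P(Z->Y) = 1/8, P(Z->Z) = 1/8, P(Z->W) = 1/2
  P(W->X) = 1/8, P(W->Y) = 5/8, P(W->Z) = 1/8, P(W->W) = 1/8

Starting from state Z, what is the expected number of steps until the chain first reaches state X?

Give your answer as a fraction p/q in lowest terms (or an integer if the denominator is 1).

Answer: 52/9

Derivation:
Let h_i = expected steps to first reach X from state i.
Boundary: h_X = 0.
First-step equations for the other states:
  h_Y = 1 + 1/8*h_X + 3/8*h_Y + 3/8*h_Z + 1/8*h_W
  h_Z = 1 + 1/4*h_X + 1/8*h_Y + 1/8*h_Z + 1/2*h_W
  h_W = 1 + 1/8*h_X + 5/8*h_Y + 1/8*h_Z + 1/8*h_W

Substituting h_X = 0 and rearranging gives the linear system (I - Q) h = 1:
  [5/8, -3/8, -1/8] . (h_Y, h_Z, h_W) = 1
  [-1/8, 7/8, -1/2] . (h_Y, h_Z, h_W) = 1
  [-5/8, -1/8, 7/8] . (h_Y, h_Z, h_W) = 1

Solving yields:
  h_Y = 172/27
  h_Z = 52/9
  h_W = 176/27

Starting state is Z, so the expected hitting time is h_Z = 52/9.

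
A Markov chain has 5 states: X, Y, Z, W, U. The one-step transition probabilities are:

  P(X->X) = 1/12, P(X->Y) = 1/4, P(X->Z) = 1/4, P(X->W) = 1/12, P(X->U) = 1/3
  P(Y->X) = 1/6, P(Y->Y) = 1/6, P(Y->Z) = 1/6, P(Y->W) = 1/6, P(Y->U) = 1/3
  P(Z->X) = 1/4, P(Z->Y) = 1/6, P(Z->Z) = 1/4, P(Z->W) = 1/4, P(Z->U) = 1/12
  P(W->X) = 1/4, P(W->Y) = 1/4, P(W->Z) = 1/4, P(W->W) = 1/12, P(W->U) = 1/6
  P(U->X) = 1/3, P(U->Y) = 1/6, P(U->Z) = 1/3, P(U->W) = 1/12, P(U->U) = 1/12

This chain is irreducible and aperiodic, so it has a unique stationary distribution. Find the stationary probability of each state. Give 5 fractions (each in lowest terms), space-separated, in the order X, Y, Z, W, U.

Answer: 1016/4739 2791/14217 508/2031 670/4739 2812/14217

Derivation:
The stationary distribution satisfies pi = pi * P, i.e.:
  pi_X = 1/12*pi_X + 1/6*pi_Y + 1/4*pi_Z + 1/4*pi_W + 1/3*pi_U
  pi_Y = 1/4*pi_X + 1/6*pi_Y + 1/6*pi_Z + 1/4*pi_W + 1/6*pi_U
  pi_Z = 1/4*pi_X + 1/6*pi_Y + 1/4*pi_Z + 1/4*pi_W + 1/3*pi_U
  pi_W = 1/12*pi_X + 1/6*pi_Y + 1/4*pi_Z + 1/12*pi_W + 1/12*pi_U
  pi_U = 1/3*pi_X + 1/3*pi_Y + 1/12*pi_Z + 1/6*pi_W + 1/12*pi_U
with normalization: pi_X + pi_Y + pi_Z + pi_W + pi_U = 1.

Using the first 4 balance equations plus normalization, the linear system A*pi = b is:
  [-11/12, 1/6, 1/4, 1/4, 1/3] . pi = 0
  [1/4, -5/6, 1/6, 1/4, 1/6] . pi = 0
  [1/4, 1/6, -3/4, 1/4, 1/3] . pi = 0
  [1/12, 1/6, 1/4, -11/12, 1/12] . pi = 0
  [1, 1, 1, 1, 1] . pi = 1

Solving yields:
  pi_X = 1016/4739
  pi_Y = 2791/14217
  pi_Z = 508/2031
  pi_W = 670/4739
  pi_U = 2812/14217

Verification (pi * P):
  1016/4739*1/12 + 2791/14217*1/6 + 508/2031*1/4 + 670/4739*1/4 + 2812/14217*1/3 = 1016/4739 = pi_X  (ok)
  1016/4739*1/4 + 2791/14217*1/6 + 508/2031*1/6 + 670/4739*1/4 + 2812/14217*1/6 = 2791/14217 = pi_Y  (ok)
  1016/4739*1/4 + 2791/14217*1/6 + 508/2031*1/4 + 670/4739*1/4 + 2812/14217*1/3 = 508/2031 = pi_Z  (ok)
  1016/4739*1/12 + 2791/14217*1/6 + 508/2031*1/4 + 670/4739*1/12 + 2812/14217*1/12 = 670/4739 = pi_W  (ok)
  1016/4739*1/3 + 2791/14217*1/3 + 508/2031*1/12 + 670/4739*1/6 + 2812/14217*1/12 = 2812/14217 = pi_U  (ok)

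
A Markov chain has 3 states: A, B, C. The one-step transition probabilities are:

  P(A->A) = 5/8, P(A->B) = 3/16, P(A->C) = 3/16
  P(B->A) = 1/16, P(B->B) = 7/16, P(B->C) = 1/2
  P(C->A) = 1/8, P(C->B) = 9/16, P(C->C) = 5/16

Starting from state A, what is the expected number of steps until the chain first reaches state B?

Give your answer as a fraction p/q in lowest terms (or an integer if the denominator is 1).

Answer: 56/15

Derivation:
Let h_i = expected steps to first reach B from state i.
Boundary: h_B = 0.
First-step equations for the other states:
  h_A = 1 + 5/8*h_A + 3/16*h_B + 3/16*h_C
  h_C = 1 + 1/8*h_A + 9/16*h_B + 5/16*h_C

Substituting h_B = 0 and rearranging gives the linear system (I - Q) h = 1:
  [3/8, -3/16] . (h_A, h_C) = 1
  [-1/8, 11/16] . (h_A, h_C) = 1

Solving yields:
  h_A = 56/15
  h_C = 32/15

Starting state is A, so the expected hitting time is h_A = 56/15.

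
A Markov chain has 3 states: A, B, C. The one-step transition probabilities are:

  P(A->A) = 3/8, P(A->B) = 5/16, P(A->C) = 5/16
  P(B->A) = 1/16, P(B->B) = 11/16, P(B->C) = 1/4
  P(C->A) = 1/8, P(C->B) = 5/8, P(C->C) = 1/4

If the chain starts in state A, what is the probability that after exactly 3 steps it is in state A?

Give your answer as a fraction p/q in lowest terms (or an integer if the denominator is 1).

Computing P^3 by repeated multiplication:
P^1 =
  A: [3/8, 5/16, 5/16]
  B: [1/16, 11/16, 1/4]
  C: [1/8, 5/8, 1/4]
P^2 =
  A: [51/256, 135/256, 35/128]
  B: [25/256, 83/128, 65/256]
  C: [15/128, 5/8, 33/128]
P^3 =
  A: [581/4096, 305/512, 1075/4096]
  B: [223/2048, 2601/4096, 1049/4096]
  C: [59/512, 1285/2048, 527/2048]

(P^3)[A -> A] = 581/4096

Answer: 581/4096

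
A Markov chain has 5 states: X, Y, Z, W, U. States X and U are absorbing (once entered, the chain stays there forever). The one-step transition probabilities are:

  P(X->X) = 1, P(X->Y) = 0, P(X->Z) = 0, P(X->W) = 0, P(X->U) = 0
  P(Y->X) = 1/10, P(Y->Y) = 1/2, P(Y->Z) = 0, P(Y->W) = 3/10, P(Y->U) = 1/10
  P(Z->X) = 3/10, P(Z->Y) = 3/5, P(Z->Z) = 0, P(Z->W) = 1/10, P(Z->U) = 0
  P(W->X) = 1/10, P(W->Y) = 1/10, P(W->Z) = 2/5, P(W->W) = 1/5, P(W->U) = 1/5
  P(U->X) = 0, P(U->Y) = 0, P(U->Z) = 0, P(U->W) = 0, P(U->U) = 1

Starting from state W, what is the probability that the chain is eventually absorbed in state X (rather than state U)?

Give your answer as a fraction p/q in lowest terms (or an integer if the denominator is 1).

Answer: 72/139

Derivation:
Let a_i = P(absorbed in X | start in state i).
Boundary conditions: a_X = 1, a_U = 0.
For each transient state i, a_i = sum_j P(i->j) * a_j:
  a_Y = 1/10*a_X + 1/2*a_Y + 0*a_Z + 3/10*a_W + 1/10*a_U
  a_Z = 3/10*a_X + 3/5*a_Y + 0*a_Z + 1/10*a_W + 0*a_U
  a_W = 1/10*a_X + 1/10*a_Y + 2/5*a_Z + 1/5*a_W + 1/5*a_U

Substituting a_X = 1 and a_U = 0, rearrange to (I - Q) a = r where r[i] = P(i -> X):
  [1/2, 0, -3/10] . (a_Y, a_Z, a_W) = 1/10
  [-3/5, 1, -1/10] . (a_Y, a_Z, a_W) = 3/10
  [-1/10, -2/5, 4/5] . (a_Y, a_Z, a_W) = 1/10

Solving yields:
  a_Y = 71/139
  a_Z = 183/278
  a_W = 72/139

Starting state is W, so the absorption probability is a_W = 72/139.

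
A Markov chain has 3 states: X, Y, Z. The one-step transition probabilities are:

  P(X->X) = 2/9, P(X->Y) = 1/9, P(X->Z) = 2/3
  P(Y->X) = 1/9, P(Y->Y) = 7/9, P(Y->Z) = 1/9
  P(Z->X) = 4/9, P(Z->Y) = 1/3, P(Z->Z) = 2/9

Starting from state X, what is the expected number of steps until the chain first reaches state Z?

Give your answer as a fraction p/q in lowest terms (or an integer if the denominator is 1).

Answer: 27/13

Derivation:
Let h_i = expected steps to first reach Z from state i.
Boundary: h_Z = 0.
First-step equations for the other states:
  h_X = 1 + 2/9*h_X + 1/9*h_Y + 2/3*h_Z
  h_Y = 1 + 1/9*h_X + 7/9*h_Y + 1/9*h_Z

Substituting h_Z = 0 and rearranging gives the linear system (I - Q) h = 1:
  [7/9, -1/9] . (h_X, h_Y) = 1
  [-1/9, 2/9] . (h_X, h_Y) = 1

Solving yields:
  h_X = 27/13
  h_Y = 72/13

Starting state is X, so the expected hitting time is h_X = 27/13.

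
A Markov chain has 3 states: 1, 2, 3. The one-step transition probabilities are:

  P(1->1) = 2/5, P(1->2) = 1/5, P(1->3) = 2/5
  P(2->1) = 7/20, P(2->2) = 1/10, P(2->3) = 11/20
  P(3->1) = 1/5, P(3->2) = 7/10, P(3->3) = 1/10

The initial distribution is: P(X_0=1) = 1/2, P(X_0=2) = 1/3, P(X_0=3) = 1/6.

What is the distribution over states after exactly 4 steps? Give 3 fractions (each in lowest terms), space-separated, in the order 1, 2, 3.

Propagating the distribution step by step (d_{t+1} = d_t * P):
d_0 = (1=1/2, 2=1/3, 3=1/6)
  d_1[1] = 1/2*2/5 + 1/3*7/20 + 1/6*1/5 = 7/20
  d_1[2] = 1/2*1/5 + 1/3*1/10 + 1/6*7/10 = 1/4
  d_1[3] = 1/2*2/5 + 1/3*11/20 + 1/6*1/10 = 2/5
d_1 = (1=7/20, 2=1/4, 3=2/5)
  d_2[1] = 7/20*2/5 + 1/4*7/20 + 2/5*1/5 = 123/400
  d_2[2] = 7/20*1/5 + 1/4*1/10 + 2/5*7/10 = 3/8
  d_2[3] = 7/20*2/5 + 1/4*11/20 + 2/5*1/10 = 127/400
d_2 = (1=123/400, 2=3/8, 3=127/400)
  d_3[1] = 123/400*2/5 + 3/8*7/20 + 127/400*1/5 = 1271/4000
  d_3[2] = 123/400*1/5 + 3/8*1/10 + 127/400*7/10 = 257/800
  d_3[3] = 123/400*2/5 + 3/8*11/20 + 127/400*1/10 = 361/1000
d_3 = (1=1271/4000, 2=257/800, 3=361/1000)
  d_4[1] = 1271/4000*2/5 + 257/800*7/20 + 361/1000*1/5 = 24939/80000
  d_4[2] = 1271/4000*1/5 + 257/800*1/10 + 361/1000*7/10 = 2787/8000
  d_4[3] = 1271/4000*2/5 + 257/800*11/20 + 361/1000*1/10 = 27191/80000
d_4 = (1=24939/80000, 2=2787/8000, 3=27191/80000)

Answer: 24939/80000 2787/8000 27191/80000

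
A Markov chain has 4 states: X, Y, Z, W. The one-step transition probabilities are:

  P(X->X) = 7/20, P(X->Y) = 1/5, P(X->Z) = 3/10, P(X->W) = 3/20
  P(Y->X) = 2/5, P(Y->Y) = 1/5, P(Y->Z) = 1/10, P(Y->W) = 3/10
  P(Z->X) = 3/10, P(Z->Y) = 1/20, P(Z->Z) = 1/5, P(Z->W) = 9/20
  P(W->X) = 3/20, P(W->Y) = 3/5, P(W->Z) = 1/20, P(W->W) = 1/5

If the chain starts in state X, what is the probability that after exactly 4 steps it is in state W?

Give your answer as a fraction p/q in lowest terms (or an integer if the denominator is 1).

Computing P^4 by repeated multiplication:
P^1 =
  X: [7/20, 1/5, 3/10, 3/20]
  Y: [2/5, 1/5, 1/10, 3/10]
  Z: [3/10, 1/20, 1/5, 9/20]
  W: [3/20, 3/5, 1/20, 1/5]
P^2 =
  X: [63/200, 43/200, 77/400, 111/400]
  Y: [59/200, 61/200, 7/40, 9/40]
  Z: [101/400, 7/20, 63/400, 6/25]
  W: [27/80, 109/400, 1/8, 53/200]
P^3 =
  X: [473/1600, 2257/8000, 1347/8000, 2031/8000]
  Y: [623/2000, 211/800, 661/4000, 519/2000]
  Z: [2493/8000, 2179/8000, 617/4000, 1047/4000]
  W: [487/1600, 1149/4000, 667/4000, 1933/8000]
P^4 =
  X: [24393/80000, 44207/160000, 26123/160000, 10221/40000]
  Y: [12121/40000, 22321/80000, 3317/20000, 20169/80000]
  Z: [48569/160000, 901/3200, 13173/80000, 8007/32000]
  W: [3077/10000, 21731/80000, 1059/6400, 40831/160000]

(P^4)[X -> W] = 10221/40000

Answer: 10221/40000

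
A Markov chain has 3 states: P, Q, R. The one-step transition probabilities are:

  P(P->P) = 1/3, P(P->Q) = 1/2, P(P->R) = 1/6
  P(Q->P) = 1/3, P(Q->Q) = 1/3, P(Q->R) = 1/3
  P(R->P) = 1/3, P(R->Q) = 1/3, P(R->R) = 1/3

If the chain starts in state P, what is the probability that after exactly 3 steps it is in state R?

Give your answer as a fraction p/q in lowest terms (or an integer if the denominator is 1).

Answer: 5/18

Derivation:
Computing P^3 by repeated multiplication:
P^1 =
  P: [1/3, 1/2, 1/6]
  Q: [1/3, 1/3, 1/3]
  R: [1/3, 1/3, 1/3]
P^2 =
  P: [1/3, 7/18, 5/18]
  Q: [1/3, 7/18, 5/18]
  R: [1/3, 7/18, 5/18]
P^3 =
  P: [1/3, 7/18, 5/18]
  Q: [1/3, 7/18, 5/18]
  R: [1/3, 7/18, 5/18]

(P^3)[P -> R] = 5/18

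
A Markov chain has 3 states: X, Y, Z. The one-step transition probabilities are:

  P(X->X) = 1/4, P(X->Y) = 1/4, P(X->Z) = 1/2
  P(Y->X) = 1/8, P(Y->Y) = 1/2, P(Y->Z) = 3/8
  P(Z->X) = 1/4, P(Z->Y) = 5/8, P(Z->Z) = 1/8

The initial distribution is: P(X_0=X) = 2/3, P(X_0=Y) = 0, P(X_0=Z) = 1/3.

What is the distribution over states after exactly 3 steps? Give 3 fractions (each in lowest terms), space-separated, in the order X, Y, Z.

Propagating the distribution step by step (d_{t+1} = d_t * P):
d_0 = (X=2/3, Y=0, Z=1/3)
  d_1[X] = 2/3*1/4 + 0*1/8 + 1/3*1/4 = 1/4
  d_1[Y] = 2/3*1/4 + 0*1/2 + 1/3*5/8 = 3/8
  d_1[Z] = 2/3*1/2 + 0*3/8 + 1/3*1/8 = 3/8
d_1 = (X=1/4, Y=3/8, Z=3/8)
  d_2[X] = 1/4*1/4 + 3/8*1/8 + 3/8*1/4 = 13/64
  d_2[Y] = 1/4*1/4 + 3/8*1/2 + 3/8*5/8 = 31/64
  d_2[Z] = 1/4*1/2 + 3/8*3/8 + 3/8*1/8 = 5/16
d_2 = (X=13/64, Y=31/64, Z=5/16)
  d_3[X] = 13/64*1/4 + 31/64*1/8 + 5/16*1/4 = 97/512
  d_3[Y] = 13/64*1/4 + 31/64*1/2 + 5/16*5/8 = 125/256
  d_3[Z] = 13/64*1/2 + 31/64*3/8 + 5/16*1/8 = 165/512
d_3 = (X=97/512, Y=125/256, Z=165/512)

Answer: 97/512 125/256 165/512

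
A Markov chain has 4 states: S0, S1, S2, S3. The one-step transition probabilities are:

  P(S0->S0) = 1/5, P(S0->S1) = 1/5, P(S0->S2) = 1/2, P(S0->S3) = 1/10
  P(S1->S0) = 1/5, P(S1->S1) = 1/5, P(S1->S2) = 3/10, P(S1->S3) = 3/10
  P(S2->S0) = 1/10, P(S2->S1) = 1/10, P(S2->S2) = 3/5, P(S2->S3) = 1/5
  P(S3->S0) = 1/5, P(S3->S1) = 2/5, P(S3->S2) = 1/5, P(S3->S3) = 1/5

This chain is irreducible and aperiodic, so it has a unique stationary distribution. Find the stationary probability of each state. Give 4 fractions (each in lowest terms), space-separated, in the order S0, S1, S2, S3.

Answer: 61/392 11/56 87/196 10/49

Derivation:
The stationary distribution satisfies pi = pi * P, i.e.:
  pi_S0 = 1/5*pi_S0 + 1/5*pi_S1 + 1/10*pi_S2 + 1/5*pi_S3
  pi_S1 = 1/5*pi_S0 + 1/5*pi_S1 + 1/10*pi_S2 + 2/5*pi_S3
  pi_S2 = 1/2*pi_S0 + 3/10*pi_S1 + 3/5*pi_S2 + 1/5*pi_S3
  pi_S3 = 1/10*pi_S0 + 3/10*pi_S1 + 1/5*pi_S2 + 1/5*pi_S3
with normalization: pi_S0 + pi_S1 + pi_S2 + pi_S3 = 1.

Using the first 3 balance equations plus normalization, the linear system A*pi = b is:
  [-4/5, 1/5, 1/10, 1/5] . pi = 0
  [1/5, -4/5, 1/10, 2/5] . pi = 0
  [1/2, 3/10, -2/5, 1/5] . pi = 0
  [1, 1, 1, 1] . pi = 1

Solving yields:
  pi_S0 = 61/392
  pi_S1 = 11/56
  pi_S2 = 87/196
  pi_S3 = 10/49

Verification (pi * P):
  61/392*1/5 + 11/56*1/5 + 87/196*1/10 + 10/49*1/5 = 61/392 = pi_S0  (ok)
  61/392*1/5 + 11/56*1/5 + 87/196*1/10 + 10/49*2/5 = 11/56 = pi_S1  (ok)
  61/392*1/2 + 11/56*3/10 + 87/196*3/5 + 10/49*1/5 = 87/196 = pi_S2  (ok)
  61/392*1/10 + 11/56*3/10 + 87/196*1/5 + 10/49*1/5 = 10/49 = pi_S3  (ok)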